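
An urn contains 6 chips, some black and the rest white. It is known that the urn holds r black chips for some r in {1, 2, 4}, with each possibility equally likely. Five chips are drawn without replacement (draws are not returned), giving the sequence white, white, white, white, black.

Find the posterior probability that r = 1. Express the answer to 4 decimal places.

The likelihood of the observed sequence under each hypothesis: P(data | r = 1) = (5/6)(4/5)(3/4)(2/3)(1/2) = 1/6; P(data | r = 2) = (4/6)(3/5)(2/4)(1/3)(2/2) = 1/15; P(data | r = 4) = (2/6)(1/5)(0/4) = 0.
Multiplying each by its prior: 1/3 · 1/6 = 1/18, 1/3 · 1/15 = 1/45, 1/3 · 0 = 0; these sum to 7/90.
So P(r = 1 | data) = (1/18) / (7/90) = 5/7.

0.7143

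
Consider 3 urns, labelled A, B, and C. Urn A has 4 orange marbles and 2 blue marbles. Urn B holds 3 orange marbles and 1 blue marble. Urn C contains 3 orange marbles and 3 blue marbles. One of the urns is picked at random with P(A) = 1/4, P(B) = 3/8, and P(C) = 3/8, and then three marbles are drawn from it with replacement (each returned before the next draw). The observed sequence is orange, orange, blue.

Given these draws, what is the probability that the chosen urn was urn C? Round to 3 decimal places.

0.343

Under each hypothesis, the probability of the observed sequence is: P(data | urn A) = (4/6)(4/6)(2/6) = 0.14815; P(data | urn B) = (3/4)(3/4)(1/4) = 0.14062; P(data | urn C) = (3/6)(3/6)(3/6) = 0.125.
Multiplying each by its prior: 1/4 · 0.14815 = 0.037037, 3/8 · 0.14062 = 0.052734, 3/8 · 0.125 = 0.046875; these sum to 0.13665.
So P(urn C | data) = (0.046875) / (0.13665) = 0.34304.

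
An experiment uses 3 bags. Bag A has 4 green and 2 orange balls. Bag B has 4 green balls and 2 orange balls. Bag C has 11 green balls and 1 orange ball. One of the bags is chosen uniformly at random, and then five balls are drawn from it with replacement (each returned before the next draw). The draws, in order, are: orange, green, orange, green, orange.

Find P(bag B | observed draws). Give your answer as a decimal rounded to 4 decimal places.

0.4927

Compute the likelihood of the observed sequence for each case: P(data | bag A) = (2/6)(4/6)(2/6)(4/6)(2/6) = 0.016461; P(data | bag B) = (2/6)(4/6)(2/6)(4/6)(2/6) = 0.016461; P(data | bag C) = (1/12)(11/12)(1/12)(11/12)(1/12) = 0.00048627.
Weighting by the prior gives 1/3 · 0.016461 = 0.005487, 1/3 · 0.016461 = 0.005487, 1/3 · 0.00048627 = 0.00016209; these sum to 0.011136.
By Bayes' rule, P(bag B | data) = (0.005487) / (0.011136) = 0.49272.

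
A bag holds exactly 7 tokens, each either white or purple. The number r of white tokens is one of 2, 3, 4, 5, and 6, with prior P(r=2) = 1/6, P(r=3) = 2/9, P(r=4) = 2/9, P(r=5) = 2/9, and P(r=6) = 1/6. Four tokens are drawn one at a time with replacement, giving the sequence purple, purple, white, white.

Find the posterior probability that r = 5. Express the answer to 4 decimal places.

0.2041

The likelihood of the observed sequence under each hypothesis: P(data | r = 2) = (5/7)(5/7)(2/7)(2/7) = 0.041649; P(data | r = 3) = (4/7)(4/7)(3/7)(3/7) = 0.059975; P(data | r = 4) = (3/7)(3/7)(4/7)(4/7) = 0.059975; P(data | r = 5) = (2/7)(2/7)(5/7)(5/7) = 0.041649; P(data | r = 6) = (1/7)(1/7)(6/7)(6/7) = 0.014994.
Weighting by the prior gives 1/6 · 0.041649 = 0.0069416, 2/9 · 0.059975 = 0.013328, 2/9 · 0.059975 = 0.013328, 2/9 · 0.041649 = 0.0092554, 1/6 · 0.014994 = 0.002499; these sum to 0.045351.
So P(r = 5 | data) = (0.0092554) / (0.045351) = 0.20408.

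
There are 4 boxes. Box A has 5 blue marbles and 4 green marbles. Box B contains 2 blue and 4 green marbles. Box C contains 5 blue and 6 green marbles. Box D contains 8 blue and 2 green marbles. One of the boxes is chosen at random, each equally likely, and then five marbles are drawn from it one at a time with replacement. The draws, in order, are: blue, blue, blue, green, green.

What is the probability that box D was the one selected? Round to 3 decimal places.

0.207

Under each hypothesis, the probability of the observed sequence is: P(data | box A) = (5/9)(5/9)(5/9)(4/9)(4/9) = 0.03387; P(data | box B) = (2/6)(2/6)(2/6)(4/6)(4/6) = 0.016461; P(data | box C) = (5/11)(5/11)(5/11)(6/11)(6/11) = 0.027941; P(data | box D) = (8/10)(8/10)(8/10)(2/10)(2/10) = 0.02048.
Weighting by the prior gives 1/4 · 0.03387 = 0.0084675, 1/4 · 0.016461 = 0.0041152, 1/4 · 0.027941 = 0.0069854, 1/4 · 0.02048 = 0.00512; with total 0.024688.
Hence P(box D | data) = (0.00512) / (0.024688) = 0.20739.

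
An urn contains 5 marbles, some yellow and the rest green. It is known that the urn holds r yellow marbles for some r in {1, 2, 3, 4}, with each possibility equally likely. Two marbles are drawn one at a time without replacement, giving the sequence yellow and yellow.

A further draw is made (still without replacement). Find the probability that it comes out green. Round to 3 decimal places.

Under each hypothesis, the probability of the observed sequence is: P(data | r = 1) = (1/5)(0/4) = 0; P(data | r = 2) = (2/5)(1/4) = 1/10; P(data | r = 3) = (3/5)(2/4) = 3/10; P(data | r = 4) = (4/5)(3/4) = 3/5.
The prior-weighted likelihoods are 1/4 · 0 = 0, 1/4 · 1/10 = 1/40, 1/4 · 3/10 = 3/40, 1/4 · 3/5 = 3/20; with total 1/4.
Dividing through by the total gives posterior P(r = 1 | data) = 0, P(r = 2 | data) = 1/10, P(r = 3 | data) = 3/10, P(r = 4 | data) = 3/5.
So P(green next | data) = Σ P(green next | H) P(H | data) = (1)(1/10) + (2/3)(3/10) + (1/3)(3/5) = 1/2.

0.500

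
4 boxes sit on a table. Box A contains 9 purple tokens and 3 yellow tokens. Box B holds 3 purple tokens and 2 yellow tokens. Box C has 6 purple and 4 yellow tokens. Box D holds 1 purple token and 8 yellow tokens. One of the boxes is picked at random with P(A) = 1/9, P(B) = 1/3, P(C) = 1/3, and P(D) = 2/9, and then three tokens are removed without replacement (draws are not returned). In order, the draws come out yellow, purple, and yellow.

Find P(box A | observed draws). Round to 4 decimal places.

The likelihood of the observed sequence under each hypothesis: P(data | box A) = (3/12)(9/11)(2/10) = 0.040909; P(data | box B) = (2/5)(3/4)(1/3) = 0.1; P(data | box C) = (4/10)(6/9)(3/8) = 0.1; P(data | box D) = (8/9)(1/8)(7/7) = 0.11111.
Multiplying each by its prior: 1/9 · 0.040909 = 0.0045455, 1/3 · 0.1 = 0.033333, 1/3 · 0.1 = 0.033333, 2/9 · 0.11111 = 0.024691; these sum to 0.095903.
By Bayes' rule, P(box A | data) = (0.0045455) / (0.095903) = 0.047396.

0.0474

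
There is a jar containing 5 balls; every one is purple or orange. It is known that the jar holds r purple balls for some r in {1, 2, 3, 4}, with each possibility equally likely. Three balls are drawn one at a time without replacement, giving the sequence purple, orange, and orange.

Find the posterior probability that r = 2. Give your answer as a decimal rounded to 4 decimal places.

The likelihood of the observed sequence under each hypothesis: P(data | r = 1) = (1/5)(4/4)(3/3) = 1/5; P(data | r = 2) = (2/5)(3/4)(2/3) = 1/5; P(data | r = 3) = (3/5)(2/4)(1/3) = 1/10; P(data | r = 4) = (4/5)(1/4)(0/3) = 0.
The prior-weighted likelihoods are 1/4 · 1/5 = 1/20, 1/4 · 1/5 = 1/20, 1/4 · 1/10 = 1/40, 1/4 · 0 = 0; these sum to 1/8.
Hence P(r = 2 | data) = (1/20) / (1/8) = 2/5.

0.4000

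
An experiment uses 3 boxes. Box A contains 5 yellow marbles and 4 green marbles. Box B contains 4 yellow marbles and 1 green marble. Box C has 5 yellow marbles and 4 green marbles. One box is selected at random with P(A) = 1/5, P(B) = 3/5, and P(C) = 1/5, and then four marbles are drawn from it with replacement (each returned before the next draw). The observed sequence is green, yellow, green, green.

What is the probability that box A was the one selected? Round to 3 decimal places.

The likelihood of the observed sequence under each hypothesis: P(data | box A) = (4/9)(5/9)(4/9)(4/9) = 0.048773; P(data | box B) = (1/5)(4/5)(1/5)(1/5) = 0.0064; P(data | box C) = (4/9)(5/9)(4/9)(4/9) = 0.048773.
Multiplying each by its prior: 1/5 · 0.048773 = 0.0097546, 3/5 · 0.0064 = 0.00384, 1/5 · 0.048773 = 0.0097546; summing to 0.023349.
Hence P(box A | data) = (0.0097546) / (0.023349) = 0.41777.

0.418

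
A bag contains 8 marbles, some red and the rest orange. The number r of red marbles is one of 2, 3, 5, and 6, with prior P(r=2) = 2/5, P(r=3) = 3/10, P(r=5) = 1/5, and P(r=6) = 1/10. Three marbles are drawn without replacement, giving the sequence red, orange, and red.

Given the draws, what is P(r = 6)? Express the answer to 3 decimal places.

The likelihood of the observed sequence under each hypothesis: P(data | r = 2) = (2/8)(6/7)(1/6) = 1/28; P(data | r = 3) = (3/8)(5/7)(2/6) = 5/56; P(data | r = 5) = (5/8)(3/7)(4/6) = 5/28; P(data | r = 6) = (6/8)(2/7)(5/6) = 5/28.
The prior-weighted likelihoods are 2/5 · 1/28 = 1/70, 3/10 · 5/56 = 3/112, 1/5 · 5/28 = 1/28, 1/10 · 5/28 = 1/56; with total 53/560.
So P(r = 6 | data) = (1/56) / (53/560) = 10/53.

0.189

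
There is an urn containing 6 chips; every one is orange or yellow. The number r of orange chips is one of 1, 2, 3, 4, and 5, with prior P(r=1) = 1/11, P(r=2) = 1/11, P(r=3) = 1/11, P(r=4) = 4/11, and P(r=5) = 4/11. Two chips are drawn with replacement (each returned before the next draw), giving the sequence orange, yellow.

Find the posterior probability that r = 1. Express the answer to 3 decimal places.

0.068

Under each hypothesis, the probability of the observed sequence is: P(data | r = 1) = (1/6)(5/6) = 5/36; P(data | r = 2) = (2/6)(4/6) = 2/9; P(data | r = 3) = (3/6)(3/6) = 1/4; P(data | r = 4) = (4/6)(2/6) = 2/9; P(data | r = 5) = (5/6)(1/6) = 5/36.
The prior-weighted likelihoods are 1/11 · 5/36 = 5/396, 1/11 · 2/9 = 2/99, 1/11 · 1/4 = 1/44, 4/11 · 2/9 = 8/99, 4/11 · 5/36 = 5/99; with total 37/198.
Therefore the posterior P(r = 1 | data) = (5/396) / (37/198) = 5/74.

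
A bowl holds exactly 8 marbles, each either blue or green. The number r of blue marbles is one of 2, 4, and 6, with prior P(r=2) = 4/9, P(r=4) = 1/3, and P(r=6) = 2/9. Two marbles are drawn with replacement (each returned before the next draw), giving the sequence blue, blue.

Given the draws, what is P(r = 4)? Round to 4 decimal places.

Compute the likelihood of the observed sequence for each case: P(data | r = 2) = (2/8)(2/8) = 1/16; P(data | r = 4) = (4/8)(4/8) = 1/4; P(data | r = 6) = (6/8)(6/8) = 9/16.
The prior-weighted likelihoods are 4/9 · 1/16 = 1/36, 1/3 · 1/4 = 1/12, 2/9 · 9/16 = 1/8; these sum to 17/72.
Hence P(r = 4 | data) = (1/12) / (17/72) = 6/17.

0.3529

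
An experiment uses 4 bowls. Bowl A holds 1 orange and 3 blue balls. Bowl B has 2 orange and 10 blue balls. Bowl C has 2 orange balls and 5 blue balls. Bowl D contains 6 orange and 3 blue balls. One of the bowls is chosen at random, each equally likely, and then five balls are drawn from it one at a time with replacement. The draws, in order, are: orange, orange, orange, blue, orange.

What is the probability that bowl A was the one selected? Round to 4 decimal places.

0.0395

For each hypothesis, P(data | H) works out to: P(data | bowl A) = (1/4)(1/4)(1/4)(3/4)(1/4) = 0.0029297; P(data | bowl B) = (2/12)(2/12)(2/12)(10/12)(2/12) = 0.000643; P(data | bowl C) = (2/7)(2/7)(2/7)(5/7)(2/7) = 0.0047599; P(data | bowl D) = (6/9)(6/9)(6/9)(3/9)(6/9) = 0.065844.
Weighting by the prior gives 1/4 · 0.0029297 = 0.00073242, 1/4 · 0.000643 = 0.00016075, 1/4 · 0.0047599 = 0.00119, 1/4 · 0.065844 = 0.016461; summing to 0.018544.
By Bayes' rule, P(bowl A | data) = (0.00073242) / (0.018544) = 0.039496.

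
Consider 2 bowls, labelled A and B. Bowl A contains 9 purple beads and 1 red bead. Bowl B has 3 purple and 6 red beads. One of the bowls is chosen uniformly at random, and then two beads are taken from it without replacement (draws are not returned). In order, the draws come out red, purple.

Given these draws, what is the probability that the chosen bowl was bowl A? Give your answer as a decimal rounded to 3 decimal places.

Under each hypothesis, the probability of the observed sequence is: P(data | bowl A) = (1/10)(9/9) = 1/10; P(data | bowl B) = (6/9)(3/8) = 1/4.
The prior-weighted likelihoods are 1/2 · 1/10 = 1/20, 1/2 · 1/4 = 1/8; these sum to 7/40.
By Bayes' rule, P(bowl A | data) = (1/20) / (7/40) = 2/7.

0.286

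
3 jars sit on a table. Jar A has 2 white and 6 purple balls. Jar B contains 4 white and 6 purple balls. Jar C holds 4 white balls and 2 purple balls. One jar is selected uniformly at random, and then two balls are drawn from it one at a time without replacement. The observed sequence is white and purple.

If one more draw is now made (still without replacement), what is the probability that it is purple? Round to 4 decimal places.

0.5510

The likelihood of the observed sequence under each hypothesis: P(data | jar A) = (2/8)(6/7) = 3/14; P(data | jar B) = (4/10)(6/9) = 4/15; P(data | jar C) = (4/6)(2/5) = 4/15.
The prior-weighted likelihoods are 1/3 · 3/14 = 1/14, 1/3 · 4/15 = 4/45, 1/3 · 4/15 = 4/45; these sum to 157/630.
The posterior is then P(jar A | data) = 45/157, P(jar B | data) = 56/157, P(jar C | data) = 56/157.
Averaging over the posterior, P(purple next | data) = (5/6)(45/157) + (5/8)(56/157) + (1/4)(56/157) = 173/314.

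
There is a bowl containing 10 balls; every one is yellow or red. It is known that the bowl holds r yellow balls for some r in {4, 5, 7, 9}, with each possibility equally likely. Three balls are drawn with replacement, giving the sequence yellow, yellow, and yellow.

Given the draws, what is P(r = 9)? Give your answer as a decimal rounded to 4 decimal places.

0.5781

Compute the likelihood of the observed sequence for each case: P(data | r = 4) = (4/10)(4/10)(4/10) = 0.064; P(data | r = 5) = (5/10)(5/10)(5/10) = 0.125; P(data | r = 7) = (7/10)(7/10)(7/10) = 0.343; P(data | r = 9) = (9/10)(9/10)(9/10) = 0.729.
Multiplying each by its prior: 1/4 · 0.064 = 0.016, 1/4 · 0.125 = 0.03125, 1/4 · 0.343 = 0.08575, 1/4 · 0.729 = 0.18225; with total 0.31525.
Hence P(r = 9 | data) = (0.18225) / (0.31525) = 0.57811.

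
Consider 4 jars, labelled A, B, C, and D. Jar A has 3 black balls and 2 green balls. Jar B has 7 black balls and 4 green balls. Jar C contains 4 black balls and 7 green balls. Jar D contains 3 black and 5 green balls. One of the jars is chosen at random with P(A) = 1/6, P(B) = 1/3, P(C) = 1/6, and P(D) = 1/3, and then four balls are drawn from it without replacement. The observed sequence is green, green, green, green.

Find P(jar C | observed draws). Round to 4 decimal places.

The likelihood of the observed sequence under each hypothesis: P(data | jar A) = (2/5)(1/4)(0/3) = 0; P(data | jar B) = (4/11)(3/10)(2/9)(1/8) = 0.0030303; P(data | jar C) = (7/11)(6/10)(5/9)(4/8) = 0.10606; P(data | jar D) = (5/8)(4/7)(3/6)(2/5) = 0.071429.
The prior-weighted likelihoods are 1/6 · 0 = 0, 1/3 · 0.0030303 = 0.0010101, 1/6 · 0.10606 = 0.017677, 1/3 · 0.071429 = 0.02381; with total 0.042496.
Therefore the posterior P(jar C | data) = (0.017677) / (0.042496) = 0.41596.

0.4160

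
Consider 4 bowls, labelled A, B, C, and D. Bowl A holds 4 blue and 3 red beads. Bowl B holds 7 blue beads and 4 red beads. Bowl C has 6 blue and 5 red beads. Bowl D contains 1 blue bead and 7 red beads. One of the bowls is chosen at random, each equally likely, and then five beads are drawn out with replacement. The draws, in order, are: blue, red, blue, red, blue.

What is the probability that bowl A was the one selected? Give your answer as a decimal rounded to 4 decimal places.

0.3315

Under each hypothesis, the probability of the observed sequence is: P(data | bowl A) = (4/7)(3/7)(4/7)(3/7)(4/7) = 0.034271; P(data | bowl B) = (7/11)(4/11)(7/11)(4/11)(7/11) = 0.034076; P(data | bowl C) = (6/11)(5/11)(6/11)(5/11)(6/11) = 0.03353; P(data | bowl D) = (1/8)(7/8)(1/8)(7/8)(1/8) = 0.0014954.
The prior-weighted likelihoods are 1/4 · 0.034271 = 0.0085679, 1/4 · 0.034076 = 0.008519, 1/4 · 0.03353 = 0.0083824, 1/4 · 0.0014954 = 0.00037384; summing to 0.025843.
Therefore the posterior P(bowl A | data) = (0.0085679) / (0.025843) = 0.33153.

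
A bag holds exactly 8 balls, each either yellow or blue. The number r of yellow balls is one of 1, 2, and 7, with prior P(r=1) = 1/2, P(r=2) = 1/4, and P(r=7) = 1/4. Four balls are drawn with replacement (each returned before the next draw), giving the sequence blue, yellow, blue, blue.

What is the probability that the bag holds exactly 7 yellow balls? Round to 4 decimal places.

Compute the likelihood of the observed sequence for each case: P(data | r = 1) = (7/8)(1/8)(7/8)(7/8) = 0.08374; P(data | r = 2) = (6/8)(2/8)(6/8)(6/8) = 0.10547; P(data | r = 7) = (1/8)(7/8)(1/8)(1/8) = 0.001709.
Weighting by the prior gives 1/2 · 0.08374 = 0.04187, 1/4 · 0.10547 = 0.026367, 1/4 · 0.001709 = 0.00042725; these sum to 0.068665.
Hence P(r = 7 | data) = (0.00042725) / (0.068665) = 0.0062222.

0.0062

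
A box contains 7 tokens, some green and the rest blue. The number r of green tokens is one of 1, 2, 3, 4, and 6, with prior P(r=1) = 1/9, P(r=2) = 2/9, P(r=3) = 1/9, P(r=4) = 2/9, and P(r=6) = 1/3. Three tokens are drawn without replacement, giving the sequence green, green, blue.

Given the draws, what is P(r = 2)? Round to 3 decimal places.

0.097

For each hypothesis, P(data | H) works out to: P(data | r = 1) = (1/7)(0/6) = 0; P(data | r = 2) = (2/7)(1/6)(5/5) = 1/21; P(data | r = 3) = (3/7)(2/6)(4/5) = 4/35; P(data | r = 4) = (4/7)(3/6)(3/5) = 6/35; P(data | r = 6) = (6/7)(5/6)(1/5) = 1/7.
Multiplying each by its prior: 1/9 · 0 = 0, 2/9 · 1/21 = 2/189, 1/9 · 4/35 = 4/315, 2/9 · 6/35 = 4/105, 1/3 · 1/7 = 1/21; these sum to 103/945.
Therefore the posterior P(r = 2 | data) = (2/189) / (103/945) = 10/103.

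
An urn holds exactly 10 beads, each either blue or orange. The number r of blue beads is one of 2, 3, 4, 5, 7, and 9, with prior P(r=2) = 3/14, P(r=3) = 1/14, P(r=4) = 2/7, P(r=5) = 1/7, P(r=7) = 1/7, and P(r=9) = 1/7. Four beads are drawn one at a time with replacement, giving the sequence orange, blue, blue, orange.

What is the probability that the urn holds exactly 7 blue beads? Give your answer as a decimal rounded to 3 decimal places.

Compute the likelihood of the observed sequence for each case: P(data | r = 2) = (8/10)(2/10)(2/10)(8/10) = 0.0256; P(data | r = 3) = (7/10)(3/10)(3/10)(7/10) = 0.0441; P(data | r = 4) = (6/10)(4/10)(4/10)(6/10) = 0.0576; P(data | r = 5) = (5/10)(5/10)(5/10)(5/10) = 0.0625; P(data | r = 7) = (3/10)(7/10)(7/10)(3/10) = 0.0441; P(data | r = 9) = (1/10)(9/10)(9/10)(1/10) = 0.0081.
Multiplying each by its prior: 3/14 · 0.0256 = 0.0054857, 1/14 · 0.0441 = 0.00315, 2/7 · 0.0576 = 0.016457, 1/7 · 0.0625 = 0.0089286, 1/7 · 0.0441 = 0.0063, 1/7 · 0.0081 = 0.0011571; these sum to 0.041479.
By Bayes' rule, P(r = 7 | data) = (0.0063) / (0.041479) = 0.15189.

0.152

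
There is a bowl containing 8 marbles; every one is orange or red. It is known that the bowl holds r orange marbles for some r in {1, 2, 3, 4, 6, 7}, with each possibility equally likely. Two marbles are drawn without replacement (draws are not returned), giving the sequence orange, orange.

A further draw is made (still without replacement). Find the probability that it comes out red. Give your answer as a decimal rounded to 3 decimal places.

0.348

Compute the likelihood of the observed sequence for each case: P(data | r = 1) = (1/8)(0/7) = 0; P(data | r = 2) = (2/8)(1/7) = 1/28; P(data | r = 3) = (3/8)(2/7) = 3/28; P(data | r = 4) = (4/8)(3/7) = 3/14; P(data | r = 6) = (6/8)(5/7) = 15/28; P(data | r = 7) = (7/8)(6/7) = 3/4.
Weighting by the prior gives 1/6 · 0 = 0, 1/6 · 1/28 = 1/168, 1/6 · 3/28 = 1/56, 1/6 · 3/14 = 1/28, 1/6 · 15/28 = 5/56, 1/6 · 3/4 = 1/8; with total 23/84.
Dividing through by the total gives posterior P(r = 1 | data) = 0, P(r = 2 | data) = 1/46, P(r = 3 | data) = 3/46, P(r = 4 | data) = 3/23, P(r = 6 | data) = 15/46, P(r = 7 | data) = 21/46.
So P(red next | data) = Σ P(red next | H) P(H | data) = (1)(1/46) + (5/6)(3/46) + (2/3)(3/23) + (1/3)(15/46) + (1/6)(21/46) = 8/23.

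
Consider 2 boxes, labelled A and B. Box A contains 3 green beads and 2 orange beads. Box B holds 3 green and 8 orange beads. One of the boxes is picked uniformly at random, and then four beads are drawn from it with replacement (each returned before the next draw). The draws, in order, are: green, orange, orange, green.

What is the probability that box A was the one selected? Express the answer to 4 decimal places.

0.5942

Compute the likelihood of the observed sequence for each case: P(data | box A) = (3/5)(2/5)(2/5)(3/5) = 0.0576; P(data | box B) = (3/11)(8/11)(8/11)(3/11) = 0.039342.
The prior-weighted likelihoods are 1/2 · 0.0576 = 0.0288, 1/2 · 0.039342 = 0.019671; these sum to 0.048471.
So P(box A | data) = (0.0288) / (0.048471) = 0.59417.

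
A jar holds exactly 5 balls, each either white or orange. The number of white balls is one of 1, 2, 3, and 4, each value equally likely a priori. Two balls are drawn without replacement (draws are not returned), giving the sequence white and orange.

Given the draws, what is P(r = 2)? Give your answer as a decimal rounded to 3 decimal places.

The likelihood of the observed sequence under each hypothesis: P(data | r = 1) = (1/5)(4/4) = 1/5; P(data | r = 2) = (2/5)(3/4) = 3/10; P(data | r = 3) = (3/5)(2/4) = 3/10; P(data | r = 4) = (4/5)(1/4) = 1/5.
The prior-weighted likelihoods are 1/4 · 1/5 = 1/20, 1/4 · 3/10 = 3/40, 1/4 · 3/10 = 3/40, 1/4 · 1/5 = 1/20; with total 1/4.
Therefore the posterior P(r = 2 | data) = (3/40) / (1/4) = 3/10.

0.300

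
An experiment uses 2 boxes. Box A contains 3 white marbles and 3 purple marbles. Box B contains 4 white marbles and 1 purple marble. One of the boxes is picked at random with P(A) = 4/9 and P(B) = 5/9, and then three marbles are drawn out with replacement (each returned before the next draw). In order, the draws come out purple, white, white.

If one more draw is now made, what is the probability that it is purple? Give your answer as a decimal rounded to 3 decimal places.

Compute the likelihood of the observed sequence for each case: P(data | box A) = (3/6)(3/6)(3/6) = 1/8; P(data | box B) = (1/5)(4/5)(4/5) = 16/125.
Multiplying each by its prior: 4/9 · 1/8 = 1/18, 5/9 · 16/125 = 16/225; with total 19/150.
Normalising, the posterior is P(box A | data) = 25/57, P(box B | data) = 32/57.
So P(purple next | data) = Σ P(purple next | H) P(H | data) = (1/2)(25/57) + (1/5)(32/57) = 63/190.

0.332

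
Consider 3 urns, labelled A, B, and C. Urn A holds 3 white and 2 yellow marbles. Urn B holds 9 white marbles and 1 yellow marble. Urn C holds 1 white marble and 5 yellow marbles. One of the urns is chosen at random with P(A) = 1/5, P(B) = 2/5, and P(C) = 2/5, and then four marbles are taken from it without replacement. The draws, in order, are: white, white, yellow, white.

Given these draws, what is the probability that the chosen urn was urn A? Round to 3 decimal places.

0.333

Compute the likelihood of the observed sequence for each case: P(data | urn A) = (3/5)(2/4)(2/3)(1/2) = 1/10; P(data | urn B) = (9/10)(8/9)(1/8)(7/7) = 1/10; P(data | urn C) = (1/6)(0/5) = 0.
The prior-weighted likelihoods are 1/5 · 1/10 = 1/50, 2/5 · 1/10 = 1/25, 2/5 · 0 = 0; summing to 3/50.
Hence P(urn A | data) = (1/50) / (3/50) = 1/3.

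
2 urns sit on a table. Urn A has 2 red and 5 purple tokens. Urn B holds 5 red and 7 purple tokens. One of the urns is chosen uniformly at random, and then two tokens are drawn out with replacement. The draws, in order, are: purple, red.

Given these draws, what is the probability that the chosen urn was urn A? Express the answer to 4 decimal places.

The likelihood of the observed sequence under each hypothesis: P(data | urn A) = (5/7)(2/7) = 0.20408; P(data | urn B) = (7/12)(5/12) = 0.24306.
Multiplying each by its prior: 1/2 · 0.20408 = 0.10204, 1/2 · 0.24306 = 0.12153; with total 0.22357.
Hence P(urn A | data) = (0.10204) / (0.22357) = 0.45642.

0.4564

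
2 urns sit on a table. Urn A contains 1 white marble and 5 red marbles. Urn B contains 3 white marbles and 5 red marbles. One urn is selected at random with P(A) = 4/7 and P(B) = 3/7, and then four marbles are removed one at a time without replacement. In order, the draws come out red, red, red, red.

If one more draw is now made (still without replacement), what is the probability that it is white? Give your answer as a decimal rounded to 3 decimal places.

0.535

The likelihood of the observed sequence under each hypothesis: P(data | urn A) = (5/6)(4/5)(3/4)(2/3) = 1/3; P(data | urn B) = (5/8)(4/7)(3/6)(2/5) = 1/14.
Multiplying each by its prior: 4/7 · 1/3 = 4/21, 3/7 · 1/14 = 3/98; summing to 65/294.
Dividing through by the total gives posterior P(urn A | data) = 56/65, P(urn B | data) = 9/65.
So P(white next | data) = Σ P(white next | H) P(H | data) = (1/2)(56/65) + (3/4)(9/65) = 139/260.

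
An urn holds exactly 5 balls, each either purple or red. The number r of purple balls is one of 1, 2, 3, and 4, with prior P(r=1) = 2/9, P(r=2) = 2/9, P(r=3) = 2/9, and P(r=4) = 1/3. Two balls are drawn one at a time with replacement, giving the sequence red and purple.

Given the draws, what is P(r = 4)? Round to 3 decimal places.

Compute the likelihood of the observed sequence for each case: P(data | r = 1) = (4/5)(1/5) = 4/25; P(data | r = 2) = (3/5)(2/5) = 6/25; P(data | r = 3) = (2/5)(3/5) = 6/25; P(data | r = 4) = (1/5)(4/5) = 4/25.
The prior-weighted likelihoods are 2/9 · 4/25 = 8/225, 2/9 · 6/25 = 4/75, 2/9 · 6/25 = 4/75, 1/3 · 4/25 = 4/75; with total 44/225.
Therefore the posterior P(r = 4 | data) = (4/75) / (44/225) = 3/11.

0.273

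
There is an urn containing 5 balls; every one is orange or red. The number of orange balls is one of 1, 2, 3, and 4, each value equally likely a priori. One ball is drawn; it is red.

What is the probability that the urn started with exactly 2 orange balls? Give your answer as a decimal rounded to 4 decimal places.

0.3000

The likelihood of this draw under each hypothesis: P(data | r = 1) = (4/5) = 4/5; P(data | r = 2) = (3/5) = 3/5; P(data | r = 3) = (2/5) = 2/5; P(data | r = 4) = (1/5) = 1/5.
Multiplying each by its prior: 1/4 · 4/5 = 1/5, 1/4 · 3/5 = 3/20, 1/4 · 2/5 = 1/10, 1/4 · 1/5 = 1/20; with total 1/2.
So P(r = 2 | data) = (3/20) / (1/2) = 3/10.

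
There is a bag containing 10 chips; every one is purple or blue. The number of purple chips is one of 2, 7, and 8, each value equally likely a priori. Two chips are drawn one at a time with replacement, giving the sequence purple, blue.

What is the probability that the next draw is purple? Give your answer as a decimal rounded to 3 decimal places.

Compute the likelihood of the observed sequence for each case: P(data | r = 2) = (2/10)(8/10) = 4/25; P(data | r = 7) = (7/10)(3/10) = 21/100; P(data | r = 8) = (8/10)(2/10) = 4/25.
Weighting by the prior gives 1/3 · 4/25 = 4/75, 1/3 · 21/100 = 7/100, 1/3 · 4/25 = 4/75; summing to 53/300.
The posterior is then P(r = 2 | data) = 16/53, P(r = 7 | data) = 21/53, P(r = 8 | data) = 16/53.
So P(purple next | data) = Σ P(purple next | H) P(H | data) = (1/5)(16/53) + (7/10)(21/53) + (4/5)(16/53) = 307/530.

0.579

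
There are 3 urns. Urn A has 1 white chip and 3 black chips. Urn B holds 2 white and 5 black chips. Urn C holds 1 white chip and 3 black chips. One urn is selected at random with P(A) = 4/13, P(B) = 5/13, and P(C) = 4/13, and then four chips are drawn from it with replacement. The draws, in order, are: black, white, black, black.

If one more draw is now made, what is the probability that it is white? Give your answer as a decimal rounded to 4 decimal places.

0.2636

Compute the likelihood of the observed sequence for each case: P(data | urn A) = (3/4)(1/4)(3/4)(3/4) = 0.10547; P(data | urn B) = (5/7)(2/7)(5/7)(5/7) = 0.10412; P(data | urn C) = (3/4)(1/4)(3/4)(3/4) = 0.10547.
Multiplying each by its prior: 4/13 · 0.10547 = 0.032452, 5/13 · 0.10412 = 0.040047, 4/13 · 0.10547 = 0.032452; with total 0.10495.
The posterior is then P(urn A | data) = 0.30921, P(urn B | data) = 0.38158, P(urn C | data) = 0.30921.
The predictive probability is P(white next | data) = (1/4)(0.30921) + (2/7)(0.38158) + (1/4)(0.30921) = 0.26363.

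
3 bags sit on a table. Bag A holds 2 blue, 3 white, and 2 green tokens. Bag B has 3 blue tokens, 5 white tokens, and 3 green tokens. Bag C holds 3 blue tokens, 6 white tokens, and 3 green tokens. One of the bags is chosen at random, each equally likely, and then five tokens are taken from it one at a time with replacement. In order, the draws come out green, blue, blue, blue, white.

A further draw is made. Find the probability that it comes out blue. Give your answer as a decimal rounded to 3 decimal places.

0.272

The likelihood of the observed sequence under each hypothesis: P(data | bag A) = (2/7)(2/7)(2/7)(2/7)(3/7) = 0.002856; P(data | bag B) = (3/11)(3/11)(3/11)(3/11)(5/11) = 0.0025147; P(data | bag C) = (3/12)(3/12)(3/12)(3/12)(6/12) = 0.0019531.
Multiplying each by its prior: 1/3 · 0.002856 = 0.00095198, 1/3 · 0.0025147 = 0.00083824, 1/3 · 0.0019531 = 0.00065104; summing to 0.0024413.
Dividing through by the total gives posterior P(bag A | data) = 0.38995, P(bag B | data) = 0.34336, P(bag C | data) = 0.26668.
The predictive probability is P(blue next | data) = (2/7)(0.38995) + (3/11)(0.34336) + (1/4)(0.26668) = 0.27173.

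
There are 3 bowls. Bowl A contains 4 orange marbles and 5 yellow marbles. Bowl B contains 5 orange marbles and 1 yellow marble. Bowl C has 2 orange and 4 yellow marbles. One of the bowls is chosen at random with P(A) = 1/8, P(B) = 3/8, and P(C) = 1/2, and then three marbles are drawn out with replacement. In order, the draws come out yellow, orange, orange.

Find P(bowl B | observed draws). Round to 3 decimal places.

0.461

Under each hypothesis, the probability of the observed sequence is: P(data | bowl A) = (5/9)(4/9)(4/9) = 0.10974; P(data | bowl B) = (1/6)(5/6)(5/6) = 0.11574; P(data | bowl C) = (4/6)(2/6)(2/6) = 0.074074.
The prior-weighted likelihoods are 1/8 · 0.10974 = 0.013717, 3/8 · 0.11574 = 0.043403, 1/2 · 0.074074 = 0.037037; with total 0.094157.
By Bayes' rule, P(bowl B | data) = (0.043403) / (0.094157) = 0.46096.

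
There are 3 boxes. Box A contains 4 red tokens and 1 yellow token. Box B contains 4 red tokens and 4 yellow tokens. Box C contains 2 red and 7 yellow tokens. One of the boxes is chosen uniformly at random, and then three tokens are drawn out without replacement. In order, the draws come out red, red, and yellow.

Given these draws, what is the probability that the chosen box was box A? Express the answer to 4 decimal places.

Compute the likelihood of the observed sequence for each case: P(data | box A) = (4/5)(3/4)(1/3) = 0.2; P(data | box B) = (4/8)(3/7)(4/6) = 0.14286; P(data | box C) = (2/9)(1/8)(7/7) = 0.027778.
The prior-weighted likelihoods are 1/3 · 0.2 = 0.066667, 1/3 · 0.14286 = 0.047619, 1/3 · 0.027778 = 0.0092593; with total 0.12354.
So P(box A | data) = (0.066667) / (0.12354) = 0.53961.

0.5396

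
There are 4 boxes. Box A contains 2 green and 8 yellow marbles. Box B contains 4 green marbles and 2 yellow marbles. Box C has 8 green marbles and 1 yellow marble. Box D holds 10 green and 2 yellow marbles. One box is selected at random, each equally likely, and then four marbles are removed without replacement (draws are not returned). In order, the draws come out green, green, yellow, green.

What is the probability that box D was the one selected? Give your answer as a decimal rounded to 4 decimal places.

0.3315

Under each hypothesis, the probability of the observed sequence is: P(data | box A) = (2/10)(1/9)(8/8)(0/7) = 0; P(data | box B) = (4/6)(3/5)(2/4)(2/3) = 0.13333; P(data | box C) = (8/9)(7/8)(1/7)(6/6) = 0.11111; P(data | box D) = (10/12)(9/11)(2/10)(8/9) = 0.12121.
The prior-weighted likelihoods are 1/4 · 0 = 0, 1/4 · 0.13333 = 0.033333, 1/4 · 0.11111 = 0.027778, 1/4 · 0.12121 = 0.030303; summing to 0.091414.
Therefore the posterior P(box D | data) = (0.030303) / (0.091414) = 0.33149.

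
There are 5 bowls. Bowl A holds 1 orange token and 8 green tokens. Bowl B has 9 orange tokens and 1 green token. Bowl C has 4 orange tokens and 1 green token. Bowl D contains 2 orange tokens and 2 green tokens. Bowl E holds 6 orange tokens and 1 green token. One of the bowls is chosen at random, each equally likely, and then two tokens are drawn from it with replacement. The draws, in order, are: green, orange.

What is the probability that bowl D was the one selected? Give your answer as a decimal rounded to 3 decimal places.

Under each hypothesis, the probability of the observed sequence is: P(data | bowl A) = (8/9)(1/9) = 0.098765; P(data | bowl B) = (1/10)(9/10) = 0.09; P(data | bowl C) = (1/5)(4/5) = 0.16; P(data | bowl D) = (2/4)(2/4) = 0.25; P(data | bowl E) = (1/7)(6/7) = 0.12245.
The prior-weighted likelihoods are 1/5 · 0.098765 = 0.019753, 1/5 · 0.09 = 0.018, 1/5 · 0.16 = 0.032, 1/5 · 0.25 = 0.05, 1/5 · 0.12245 = 0.02449; summing to 0.14424.
Hence P(bowl D | data) = (0.05) / (0.14424) = 0.34664.

0.347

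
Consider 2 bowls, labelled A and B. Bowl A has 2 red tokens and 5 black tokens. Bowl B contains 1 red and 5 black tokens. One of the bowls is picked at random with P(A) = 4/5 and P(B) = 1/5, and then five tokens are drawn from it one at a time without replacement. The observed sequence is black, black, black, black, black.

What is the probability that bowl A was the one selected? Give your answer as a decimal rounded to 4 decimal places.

Under each hypothesis, the probability of the observed sequence is: P(data | bowl A) = (5/7)(4/6)(3/5)(2/4)(1/3) = 1/21; P(data | bowl B) = (5/6)(4/5)(3/4)(2/3)(1/2) = 1/6.
Multiplying each by its prior: 4/5 · 1/21 = 4/105, 1/5 · 1/6 = 1/30; these sum to 1/14.
By Bayes' rule, P(bowl A | data) = (4/105) / (1/14) = 8/15.

0.5333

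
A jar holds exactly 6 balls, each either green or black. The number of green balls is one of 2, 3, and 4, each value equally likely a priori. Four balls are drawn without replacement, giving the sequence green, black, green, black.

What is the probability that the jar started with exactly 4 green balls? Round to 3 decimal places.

0.286

Compute the likelihood of the observed sequence for each case: P(data | r = 2) = (2/6)(4/5)(1/4)(3/3) = 1/15; P(data | r = 3) = (3/6)(3/5)(2/4)(2/3) = 1/10; P(data | r = 4) = (4/6)(2/5)(3/4)(1/3) = 1/15.
Multiplying each by its prior: 1/3 · 1/15 = 1/45, 1/3 · 1/10 = 1/30, 1/3 · 1/15 = 1/45; with total 7/90.
Hence P(r = 4 | data) = (1/45) / (7/90) = 2/7.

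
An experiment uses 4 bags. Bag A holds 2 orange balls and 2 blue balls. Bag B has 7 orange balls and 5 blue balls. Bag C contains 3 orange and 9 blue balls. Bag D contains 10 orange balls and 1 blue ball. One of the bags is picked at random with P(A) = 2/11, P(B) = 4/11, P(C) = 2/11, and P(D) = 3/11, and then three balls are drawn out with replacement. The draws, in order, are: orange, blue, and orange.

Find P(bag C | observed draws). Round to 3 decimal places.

For each hypothesis, P(data | H) works out to: P(data | bag A) = (2/4)(2/4)(2/4) = 0.125; P(data | bag B) = (7/12)(5/12)(7/12) = 0.14178; P(data | bag C) = (3/12)(9/12)(3/12) = 0.046875; P(data | bag D) = (10/11)(1/11)(10/11) = 0.075131.
Multiplying each by its prior: 2/11 · 0.125 = 0.022727, 4/11 · 0.14178 = 0.051557, 2/11 · 0.046875 = 0.0085227, 3/11 · 0.075131 = 0.02049; these sum to 0.1033.
So P(bag C | data) = (0.0085227) / (0.1033) = 0.082507.

0.083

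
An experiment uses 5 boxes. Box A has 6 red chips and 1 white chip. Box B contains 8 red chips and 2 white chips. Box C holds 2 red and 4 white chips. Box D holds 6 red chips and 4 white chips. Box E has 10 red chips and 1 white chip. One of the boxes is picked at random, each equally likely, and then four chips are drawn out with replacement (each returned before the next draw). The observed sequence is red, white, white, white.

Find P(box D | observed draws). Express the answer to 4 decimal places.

For each hypothesis, P(data | H) works out to: P(data | box A) = (6/7)(1/7)(1/7)(1/7) = 0.002499; P(data | box B) = (8/10)(2/10)(2/10)(2/10) = 0.0064; P(data | box C) = (2/6)(4/6)(4/6)(4/6) = 0.098765; P(data | box D) = (6/10)(4/10)(4/10)(4/10) = 0.0384; P(data | box E) = (10/11)(1/11)(1/11)(1/11) = 0.00068301.
The prior-weighted likelihoods are 1/5 · 0.002499 = 0.00049979, 1/5 · 0.0064 = 0.00128, 1/5 · 0.098765 = 0.019753, 1/5 · 0.0384 = 0.00768, 1/5 · 0.00068301 = 0.0001366; summing to 0.029349.
Hence P(box D | data) = (0.00768) / (0.029349) = 0.26167.

0.2617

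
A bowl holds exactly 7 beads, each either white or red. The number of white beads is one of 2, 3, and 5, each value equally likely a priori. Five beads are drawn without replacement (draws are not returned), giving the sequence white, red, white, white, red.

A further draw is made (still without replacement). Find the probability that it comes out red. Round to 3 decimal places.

Under each hypothesis, the probability of the observed sequence is: P(data | r = 2) = (2/7)(5/6)(1/5)(0/4) = 0; P(data | r = 3) = (3/7)(4/6)(2/5)(1/4)(3/3) = 1/35; P(data | r = 5) = (5/7)(2/6)(4/5)(3/4)(1/3) = 1/21.
The prior-weighted likelihoods are 1/3 · 0 = 0, 1/3 · 1/35 = 1/105, 1/3 · 1/21 = 1/63; with total 8/315.
Normalising, the posterior is P(r = 2 | data) = 0, P(r = 3 | data) = 3/8, P(r = 5 | data) = 5/8.
So P(red next | data) = Σ P(red next | H) P(H | data) = (1)(3/8) + (0)(5/8) = 3/8.

0.375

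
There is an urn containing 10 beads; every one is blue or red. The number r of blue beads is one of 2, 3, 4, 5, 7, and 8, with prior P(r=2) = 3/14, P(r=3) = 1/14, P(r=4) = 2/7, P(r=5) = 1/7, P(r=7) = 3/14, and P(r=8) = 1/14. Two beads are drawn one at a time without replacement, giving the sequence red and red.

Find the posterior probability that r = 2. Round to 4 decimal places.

Under each hypothesis, the probability of the observed sequence is: P(data | r = 2) = (8/10)(7/9) = 28/45; P(data | r = 3) = (7/10)(6/9) = 7/15; P(data | r = 4) = (6/10)(5/9) = 1/3; P(data | r = 5) = (5/10)(4/9) = 2/9; P(data | r = 7) = (3/10)(2/9) = 1/15; P(data | r = 8) = (2/10)(1/9) = 1/45.
The prior-weighted likelihoods are 3/14 · 28/45 = 2/15, 1/14 · 7/15 = 1/30, 2/7 · 1/3 = 2/21, 1/7 · 2/9 = 2/63, 3/14 · 1/15 = 1/70, 1/14 · 1/45 = 1/630; summing to 13/42.
By Bayes' rule, P(r = 2 | data) = (2/15) / (13/42) = 28/65.

0.4308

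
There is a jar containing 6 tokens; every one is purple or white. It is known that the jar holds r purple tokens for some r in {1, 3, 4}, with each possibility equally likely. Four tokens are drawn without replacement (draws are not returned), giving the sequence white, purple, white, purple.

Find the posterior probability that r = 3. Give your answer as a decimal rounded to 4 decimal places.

0.6000

Under each hypothesis, the probability of the observed sequence is: P(data | r = 1) = (5/6)(1/5)(4/4)(0/3) = 0; P(data | r = 3) = (3/6)(3/5)(2/4)(2/3) = 1/10; P(data | r = 4) = (2/6)(4/5)(1/4)(3/3) = 1/15.
Multiplying each by its prior: 1/3 · 0 = 0, 1/3 · 1/10 = 1/30, 1/3 · 1/15 = 1/45; these sum to 1/18.
By Bayes' rule, P(r = 3 | data) = (1/30) / (1/18) = 3/5.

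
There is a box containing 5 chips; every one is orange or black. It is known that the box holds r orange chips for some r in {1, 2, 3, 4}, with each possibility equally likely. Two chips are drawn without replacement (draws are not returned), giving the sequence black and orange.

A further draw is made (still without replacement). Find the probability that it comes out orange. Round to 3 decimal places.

Under each hypothesis, the probability of the observed sequence is: P(data | r = 1) = (4/5)(1/4) = 1/5; P(data | r = 2) = (3/5)(2/4) = 3/10; P(data | r = 3) = (2/5)(3/4) = 3/10; P(data | r = 4) = (1/5)(4/4) = 1/5.
Multiplying each by its prior: 1/4 · 1/5 = 1/20, 1/4 · 3/10 = 3/40, 1/4 · 3/10 = 3/40, 1/4 · 1/5 = 1/20; these sum to 1/4.
Dividing through by the total gives posterior P(r = 1 | data) = 1/5, P(r = 2 | data) = 3/10, P(r = 3 | data) = 3/10, P(r = 4 | data) = 1/5.
Averaging over the posterior, P(orange next | data) = (0)(1/5) + (1/3)(3/10) + (2/3)(3/10) + (1)(1/5) = 1/2.

0.500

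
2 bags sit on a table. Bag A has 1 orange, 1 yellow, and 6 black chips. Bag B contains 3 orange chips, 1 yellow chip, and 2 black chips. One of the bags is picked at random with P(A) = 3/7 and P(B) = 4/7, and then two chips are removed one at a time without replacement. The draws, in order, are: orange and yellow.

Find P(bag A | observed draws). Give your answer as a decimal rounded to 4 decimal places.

Under each hypothesis, the probability of the observed sequence is: P(data | bag A) = (1/8)(1/7) = 0.017857; P(data | bag B) = (3/6)(1/5) = 0.1.
Weighting by the prior gives 3/7 · 0.017857 = 0.0076531, 4/7 · 0.1 = 0.057143; summing to 0.064796.
So P(bag A | data) = (0.0076531) / (0.064796) = 0.11811.

0.1181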